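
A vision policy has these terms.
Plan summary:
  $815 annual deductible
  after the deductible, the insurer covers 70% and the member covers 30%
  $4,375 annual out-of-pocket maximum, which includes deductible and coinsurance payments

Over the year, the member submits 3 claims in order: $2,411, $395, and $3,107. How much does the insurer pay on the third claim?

#1 ($2,411): $815 finishes the deductible; $1,596 goes to coinsurance; coinsurance $1,596 × 30% = $478.80. Member pays $1,293.80; OOP now $1,293.80. Insurer: $2,411 − $1,293.80 = $1,117.20.
#2 ($395): deductible met; 30% of $395 = $118.50. Member pays $118.50; OOP now $1,412.30. Plan pays $395 − $118.50 = $276.50.
#3 ($3,107): deductible already satisfied, so member's share is 30% × $3,107 = $932.10. Cost to member: $932.10. OOP to date $2,344.40. Plan pays $3,107 − $932.10 = $2,174.90.

$2,174.90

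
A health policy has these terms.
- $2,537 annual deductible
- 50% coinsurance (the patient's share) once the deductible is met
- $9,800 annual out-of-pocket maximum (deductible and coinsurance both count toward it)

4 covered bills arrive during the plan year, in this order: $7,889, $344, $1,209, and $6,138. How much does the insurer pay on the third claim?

#1 ($7,889): $2,537 finishes the deductible; $5,352 goes to coinsurance; patient's 50% is $2,676. Patient pays $5,213; OOP now $5,213. Plan pays $7,889 − $5,213 = $2,676.
#2 ($344): deductible met; 50% of $344 = $172. Patient owes $172 (running OOP $5,385). Plan pays $344 − $172 = $172.
#3 ($1,209): deductible met; 50% of $1,209 = $604.50. Patient pays $604.50; OOP now $5,989.50. Insurer: $1,209 − $604.50 = $604.50.

$604.50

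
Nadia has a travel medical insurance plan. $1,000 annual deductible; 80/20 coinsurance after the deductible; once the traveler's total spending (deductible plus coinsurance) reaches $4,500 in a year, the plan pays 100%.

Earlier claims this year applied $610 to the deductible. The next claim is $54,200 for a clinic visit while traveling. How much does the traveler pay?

$3,890

Remaining deductible: $1,000 − $610 = $390.
That leaves $54,200 − $390 = $53,810 for coinsurance.
Traveler's 20% share of $53,810 is $10,762.
That puts the traveler's cost at $390 + $10,762 = $11,152 before any cap.
That would bring total out-of-pocket to $11,762, past the $4,500 cap. The traveler is capped at $4,500 − $610 = $3,890 on this claim.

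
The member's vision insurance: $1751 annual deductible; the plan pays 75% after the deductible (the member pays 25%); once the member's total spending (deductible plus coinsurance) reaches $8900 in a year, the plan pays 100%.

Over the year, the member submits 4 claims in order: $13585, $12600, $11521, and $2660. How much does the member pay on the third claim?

Bill 1, $13585: deductible takes $1751, $11834 remains; member's 25% is $2958.50. Member owes $4709.50 (running OOP $4709.50).
Bill 2, $12600: deductible met; 25% of $12600 = $3150. Member owes $3150 (running OOP $7859.50).
Bill 3, $11521: 25% coinsurance on $11521 = $2880.25. OOP would hit $10739.75 > $8900, so the cap limits the member to $8900 − $7859.50 = $1040.50.

$1040.50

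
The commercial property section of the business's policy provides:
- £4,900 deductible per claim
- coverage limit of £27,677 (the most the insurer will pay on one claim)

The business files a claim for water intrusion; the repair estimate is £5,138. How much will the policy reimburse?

£238

Less the £4,900 deductible: £5,138 − £4,900 = £238.
£238 ≤ £27,677, so the limit doesn't bind; insurer pays £238.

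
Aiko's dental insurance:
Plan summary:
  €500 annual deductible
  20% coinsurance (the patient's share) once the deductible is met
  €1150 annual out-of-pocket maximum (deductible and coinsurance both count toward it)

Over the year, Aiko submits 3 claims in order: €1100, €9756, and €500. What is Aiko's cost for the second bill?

Claim 1 (€1100): €500 finishes the deductible; €600 goes to coinsurance; patient's 20% is €120. Cost to patient: €620. OOP to date €620.
Claim 2 (€9756): deductible already satisfied, so patient's share is 20% × €9756 = €1951.20. OOP would hit €2571.20 > €1150, so the cap limits the patient to €1150 − €620 = €530.

€530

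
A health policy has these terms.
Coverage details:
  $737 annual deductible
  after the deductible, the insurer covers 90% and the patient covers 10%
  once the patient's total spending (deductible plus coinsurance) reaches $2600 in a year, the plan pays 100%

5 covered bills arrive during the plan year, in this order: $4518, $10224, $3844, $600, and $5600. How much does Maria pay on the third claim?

$384.40

#1 ($4518): $737 finishes the deductible; $3781 goes to coinsurance; coinsurance $3781 × 10% = $378.10. Patient owes $1115.10 (running OOP $1115.10).
#2 ($10224): deductible met; 10% of $10224 = $1022.40. Cost to patient: $1022.40. OOP to date $2137.50.
#3 ($3844): deductible already satisfied, so patient's share is 10% × $3844 = $384.40. Patient owes $384.40 (running OOP $2521.90).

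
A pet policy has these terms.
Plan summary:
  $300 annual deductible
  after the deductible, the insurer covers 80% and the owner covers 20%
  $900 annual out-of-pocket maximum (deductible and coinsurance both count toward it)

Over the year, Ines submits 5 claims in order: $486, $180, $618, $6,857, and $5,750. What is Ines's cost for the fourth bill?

Bill 1, $486: $300 to deductible, leaving $186; coinsurance $186 × 20% = $37.20. Owner owes $337.20 (running OOP $337.20).
Bill 2, $180: deductible met; 20% of $180 = $36. Owner pays $36; OOP now $373.20.
Bill 3, $618: deductible met; 20% of $618 = $123.60. Cost to owner: $123.60. OOP to date $496.80.
Bill 4, $6,857: deductible already satisfied, so owner's share is 20% × $6,857 = $1,371.40. Adding that to $496.80 gives $1,868.20, past the $900 cap; owner pays only $900 − $496.80 = $403.20.

$403.20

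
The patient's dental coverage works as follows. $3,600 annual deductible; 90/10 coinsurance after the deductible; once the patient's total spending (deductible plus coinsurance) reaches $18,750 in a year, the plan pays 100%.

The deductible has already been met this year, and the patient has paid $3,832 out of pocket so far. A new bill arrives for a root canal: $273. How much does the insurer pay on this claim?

With the deductible met, the entire $273 is subject to coinsurance.
10% of $273 = $27.30 falls to the patient.
Cumulative spending $3,832 + $27.30 = $3,859.30 stays under the $18,750 maximum.
The insurer covers the remainder: $273 − $27.30 = $245.70.

$245.70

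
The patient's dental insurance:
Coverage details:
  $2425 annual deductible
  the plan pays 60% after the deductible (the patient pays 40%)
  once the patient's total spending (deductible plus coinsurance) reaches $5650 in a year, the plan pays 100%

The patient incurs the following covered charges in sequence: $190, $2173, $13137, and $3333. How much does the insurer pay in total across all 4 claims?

Claim 1 — $190: all of it applies to the deductible. Patient owes $190 (running OOP $190). Insurer: $190 − $190 = $0.
Claim 2 — $2173: fully absorbed by the deductible. Patient pays $2173; OOP now $2363. Plan pays $2173 − $2173 = $0.
Claim 3 — $13137: $62 to deductible, leaving $13075; 40% of $13075 = $5230. Deductible plus coinsurance: $62 + $5230 = $5292. Adding that to $2363 gives $7655, past the $5650 cap; patient pays only $5650 − $2363 = $3287. Insurer: $13137 − $3287 = $9850.
Claim 4 — $3333: deductible already satisfied, so patient's share is 40% × $3333 = $1333.20. That would push OOP to $6983.20, over the $5650 cap, so patient pays $5650 − $5650 = $0. Plan pays $3333 − $0 = $3333.
Insurer total = bills − patient's total = $18833 − $5650 = $13183.

$13183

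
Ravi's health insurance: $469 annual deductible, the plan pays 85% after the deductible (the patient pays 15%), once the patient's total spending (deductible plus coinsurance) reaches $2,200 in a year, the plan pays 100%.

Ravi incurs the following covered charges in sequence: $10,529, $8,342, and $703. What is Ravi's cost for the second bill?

Bill 1, $10,529: $469 finishes the deductible; $10,060 goes to coinsurance; patient's 15% is $1,509. Patient owes $1,978 (running OOP $1,978).
Bill 2, $8,342: deductible already satisfied, so patient's share is 15% × $8,342 = $1,251.30. OOP would hit $3,229.30 > $2,200, so the cap limits the patient to $2,200 − $1,978 = $222.

$222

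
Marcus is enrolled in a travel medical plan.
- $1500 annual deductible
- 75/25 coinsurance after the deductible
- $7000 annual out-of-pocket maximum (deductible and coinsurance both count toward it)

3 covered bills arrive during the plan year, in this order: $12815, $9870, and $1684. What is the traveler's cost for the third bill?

#1 ($12815): deductible takes $1500, $11315 remains; 25% of $11315 = $2828.75. Traveler pays $4328.75; OOP now $4328.75.
#2 ($9870): deductible already satisfied, so traveler's share is 25% × $9870 = $2467.50. Cost to traveler: $2467.50. OOP to date $6796.25.
#3 ($1684): deductible met; 25% of $1684 = $421. That would push OOP to $7217.25, over the $7000 cap, so traveler pays $7000 − $6796.25 = $203.75.

$203.75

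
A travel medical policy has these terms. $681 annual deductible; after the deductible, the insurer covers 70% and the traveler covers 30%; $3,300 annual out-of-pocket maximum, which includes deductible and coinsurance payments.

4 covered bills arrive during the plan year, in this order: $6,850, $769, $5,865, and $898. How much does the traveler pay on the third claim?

Claim 1 — $6,850: $681 finishes the deductible; $6,169 goes to coinsurance; coinsurance $6,169 × 30% = $1,850.70. Cost to traveler: $2,531.70. OOP to date $2,531.70.
Claim 2 — $769: deductible already satisfied, so traveler's share is 30% × $769 = $230.70. Cost to traveler: $230.70. OOP to date $2,762.40.
Claim 3 — $5,865: deductible met; 30% of $5,865 = $1,759.50. That would push OOP to $4,521.90, over the $3,300 cap, so traveler pays $3,300 − $2,762.40 = $537.60.

$537.60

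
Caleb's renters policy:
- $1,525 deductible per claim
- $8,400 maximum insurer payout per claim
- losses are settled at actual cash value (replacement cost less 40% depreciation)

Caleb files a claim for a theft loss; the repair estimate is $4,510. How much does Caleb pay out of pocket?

$3,329

Depreciate 40%: the covered value is $4,510 × 0.6 = $2,706.
Subtract the deductible: $2,706 − $1,525 = $1,181.
$1,181 ≤ $8,400, so the limit doesn't bind; insurer pays $1,181.
Tenant's share is the uncovered remainder: $4,510 − $1,181 = $3,329.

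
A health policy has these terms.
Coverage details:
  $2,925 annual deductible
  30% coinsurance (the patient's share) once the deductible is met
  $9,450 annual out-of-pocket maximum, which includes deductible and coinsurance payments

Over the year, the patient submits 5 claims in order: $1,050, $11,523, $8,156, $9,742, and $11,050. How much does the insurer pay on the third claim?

$5,709.20

#1 ($1,050): entire amount goes to the deductible. Patient pays $1,050; OOP now $1,050. Plan pays $1,050 − $1,050 = $0.
#2 ($11,523): deductible takes $1,875, $9,648 remains; patient's 30% is $2,894.40. Cost to patient: $4,769.40. OOP to date $5,819.40. Insurer: $11,523 − $4,769.40 = $6,753.60.
#3 ($8,156): 30% coinsurance on $8,156 = $2,446.80. Cost to patient: $2,446.80. OOP to date $8,266.20. Insurer: $8,156 − $2,446.80 = $5,709.20.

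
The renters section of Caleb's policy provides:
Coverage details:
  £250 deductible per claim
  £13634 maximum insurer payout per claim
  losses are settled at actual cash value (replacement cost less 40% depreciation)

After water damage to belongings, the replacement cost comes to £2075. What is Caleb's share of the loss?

£1080

Depreciate 40%: the covered value is £2075 × 0.6 = £1245.
After the deductible, £1245 − £250 = £995 remains.
That's under the £13634 cap, so the insurer reimburses the full £995.
Tenant's share is the uncovered remainder: £2075 − £995 = £1080.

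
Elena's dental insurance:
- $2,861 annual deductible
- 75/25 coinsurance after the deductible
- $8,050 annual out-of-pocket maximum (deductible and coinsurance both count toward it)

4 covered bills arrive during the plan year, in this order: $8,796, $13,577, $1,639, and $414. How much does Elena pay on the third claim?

$311

#1 ($8,796): $2,861 finishes the deductible; $5,935 goes to coinsurance; 25% of $5,935 = $1,483.75. Cost to patient: $4,344.75. OOP to date $4,344.75.
#2 ($13,577): 25% coinsurance on $13,577 = $3,394.25. Cost to patient: $3,394.25. OOP to date $7,739.
#3 ($1,639): deductible already satisfied, so patient's share is 25% × $1,639 = $409.75. OOP would hit $8,148.75 > $8,050, so the cap limits the patient to $8,050 − $7,739 = $311.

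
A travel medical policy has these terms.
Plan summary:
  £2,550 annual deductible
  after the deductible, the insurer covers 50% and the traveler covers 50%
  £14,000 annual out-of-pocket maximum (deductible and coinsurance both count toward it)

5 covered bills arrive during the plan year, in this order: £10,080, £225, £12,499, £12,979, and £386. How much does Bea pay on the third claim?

Claim 1 — £10,080: deductible takes £2,550, £7,530 remains; 50% of £7,530 = £3,765. Traveler pays £6,315; OOP now £6,315.
Claim 2 — £225: deductible met; 50% of £225 = £112.50. Traveler pays £112.50; OOP now £6,427.50.
Claim 3 — £12,499: deductible already satisfied, so traveler's share is 50% × £12,499 = £6,249.50. Traveler owes £6,249.50 (running OOP £12,677).

£6,249.50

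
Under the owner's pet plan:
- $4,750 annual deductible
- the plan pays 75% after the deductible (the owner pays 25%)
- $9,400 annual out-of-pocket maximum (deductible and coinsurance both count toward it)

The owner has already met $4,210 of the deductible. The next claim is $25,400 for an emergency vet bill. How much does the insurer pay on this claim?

Remaining deductible: $4,750 − $4,210 = $540.
The remaining $24,860 (= $25,400 − $540) moves to coinsurance.
25% of $24,860 = $6,215 falls to the owner.
So the owner owes $540 + $6,215 = $6,755 before any cap.
That would bring total out-of-pocket to $10,965, past the $9,400 cap. The owner is capped at $9,400 − $4,210 = $5,190 on this claim.
Insurer pays the balance: $25,400 − $5,190 = $20,210.

$20,210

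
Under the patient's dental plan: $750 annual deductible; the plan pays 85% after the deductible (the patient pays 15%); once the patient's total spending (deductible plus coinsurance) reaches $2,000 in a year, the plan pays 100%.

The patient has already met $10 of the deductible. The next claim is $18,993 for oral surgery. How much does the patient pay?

$1,990

$10 of the $750 deductible is already met, leaving $740.
That leaves $18,993 − $740 = $18,253 for coinsurance.
Patient's 15% share of $18,253 is $2,737.95.
That puts the patient's cost at $740 + $2,737.95 = $3,477.95 before any cap.
Adding $3,477.95 to the $10 already spent would give $3,487.95, which exceeds the $2,000 cap; the patient pays just $2,000 − $10 = $1,990.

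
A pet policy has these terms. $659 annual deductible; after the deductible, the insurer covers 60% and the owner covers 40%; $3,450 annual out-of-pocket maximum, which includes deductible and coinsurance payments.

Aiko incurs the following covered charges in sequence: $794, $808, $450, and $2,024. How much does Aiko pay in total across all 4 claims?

Claim 1 — $794: $659 to deductible, leaving $135; coinsurance $135 × 40% = $54. Owner pays $713; OOP now $713.
Claim 2 — $808: deductible met; 40% of $808 = $323.20. Owner pays $323.20; OOP now $1,036.20.
Claim 3 — $450: deductible already satisfied, so owner's share is 40% × $450 = $180. Cost to owner: $180. OOP to date $1,216.20.
Claim 4 — $2,024: deductible met; 40% of $2,024 = $809.60. Cost to owner: $809.60. OOP to date $2,025.80.
Total paid by the owner: $713 + $323.20 + $180 + $809.60 = $2,025.80.

$2,025.80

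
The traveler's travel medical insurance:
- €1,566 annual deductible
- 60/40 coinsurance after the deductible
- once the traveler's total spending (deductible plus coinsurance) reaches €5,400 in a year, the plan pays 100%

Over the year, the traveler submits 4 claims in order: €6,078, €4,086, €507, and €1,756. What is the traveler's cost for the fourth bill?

€192

Claim 1 (€6,078): deductible takes €1,566, €4,512 remains; 40% of €4,512 = €1,804.80. Traveler owes €3,370.80 (running OOP €3,370.80).
Claim 2 (€4,086): 40% coinsurance on €4,086 = €1,634.40. Traveler pays €1,634.40; OOP now €5,005.20.
Claim 3 (€507): deductible met; 40% of €507 = €202.80. Traveler owes €202.80 (running OOP €5,208).
Claim 4 (€1,756): 40% coinsurance on €1,756 = €702.40. That would push OOP to €5,910.40, over the €5,400 cap, so traveler pays €5,400 − €5,208 = €192.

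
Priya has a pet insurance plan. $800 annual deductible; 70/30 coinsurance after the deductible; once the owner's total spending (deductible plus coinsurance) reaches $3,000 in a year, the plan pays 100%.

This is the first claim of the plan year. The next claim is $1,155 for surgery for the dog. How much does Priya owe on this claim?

$906.50

Deductible not yet touched, so the first $800 of the bill goes to the deductible.
The remaining $355 (= $1,155 − $800) moves to coinsurance.
30% of $355 = $106.50 falls to the owner.
Owner responsibility before any cap: $800 + $106.50 = $906.50.
Year-to-date out-of-pocket becomes $0 + $906.50 = $906.50, still under the $3,000 maximum, so no cap applies.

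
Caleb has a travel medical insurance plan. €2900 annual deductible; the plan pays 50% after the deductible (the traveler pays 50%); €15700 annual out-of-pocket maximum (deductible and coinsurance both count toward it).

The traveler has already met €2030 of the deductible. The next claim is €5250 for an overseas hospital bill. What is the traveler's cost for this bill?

Remaining deductible: €2900 − €2030 = €870.
After the €870 deductible portion, €5250 − €870 = €4380 is subject to coinsurance.
50% of €4380 = €2190 falls to the traveler.
So the traveler owes €870 + €2190 = €3060 before any cap.
Year-to-date out-of-pocket becomes €2030 + €3060 = €5090, still under the €15700 maximum, so no cap applies.

€3060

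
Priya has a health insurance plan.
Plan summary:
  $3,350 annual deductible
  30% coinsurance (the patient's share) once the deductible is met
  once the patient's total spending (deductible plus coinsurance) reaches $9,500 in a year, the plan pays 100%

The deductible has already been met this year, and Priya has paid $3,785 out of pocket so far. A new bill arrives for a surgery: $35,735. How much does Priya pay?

$5,715

The deductible is already satisfied, so the full bill goes to coinsurance.
Patient's 30% share of $35,735 is $10,720.50.
Year-to-date out-of-pocket would reach $3,785 + $10,720.50 = $14,505.50, above the $9,500 maximum, so the patient pays only $9,500 − $3,785 = $5,715.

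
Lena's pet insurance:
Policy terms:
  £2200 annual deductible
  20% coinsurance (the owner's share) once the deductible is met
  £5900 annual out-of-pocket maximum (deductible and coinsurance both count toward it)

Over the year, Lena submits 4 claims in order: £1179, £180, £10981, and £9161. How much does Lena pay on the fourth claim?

Claim 1 — £1179: fully absorbed by the deductible. Owner owes £1179 (running OOP £1179).
Claim 2 — £180: entire amount goes to the deductible. Owner owes £180 (running OOP £1359).
Claim 3 — £10981: deductible takes £841, £10140 remains; owner's 20% is £2028. Cost to owner: £2869. OOP to date £4228.
Claim 4 — £9161: deductible already satisfied, so owner's share is 20% × £9161 = £1832.20. Adding that to £4228 gives £6060.20, past the £5900 cap; owner pays only £5900 − £4228 = £1672.

£1672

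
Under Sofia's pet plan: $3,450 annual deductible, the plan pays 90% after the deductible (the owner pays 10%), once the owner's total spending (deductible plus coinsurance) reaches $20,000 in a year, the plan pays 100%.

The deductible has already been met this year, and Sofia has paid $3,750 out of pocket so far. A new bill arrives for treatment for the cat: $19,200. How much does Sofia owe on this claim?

With the deductible met, the entire $19,200 is subject to coinsurance.
Coinsurance: $19,200 × 10% = $1,920.
Total out-of-pocket so far would be $3,750 + $1,920 = $5,670, below the $20,000 cap — no reduction.

$1,920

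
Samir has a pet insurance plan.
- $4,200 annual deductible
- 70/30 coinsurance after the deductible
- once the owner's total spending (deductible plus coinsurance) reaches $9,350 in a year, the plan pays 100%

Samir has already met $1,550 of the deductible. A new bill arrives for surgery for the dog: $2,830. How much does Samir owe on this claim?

$2,704

$1,550 of the $4,200 deductible is already met, leaving $2,650.
The remaining $180 (= $2,830 − $2,650) moves to coinsurance.
Owner's 30% share of $180 is $54.
Owner responsibility before any cap: $2,650 + $54 = $2,704.
Year-to-date out-of-pocket becomes $1,550 + $2,704 = $4,254, still under the $9,350 maximum, so no cap applies.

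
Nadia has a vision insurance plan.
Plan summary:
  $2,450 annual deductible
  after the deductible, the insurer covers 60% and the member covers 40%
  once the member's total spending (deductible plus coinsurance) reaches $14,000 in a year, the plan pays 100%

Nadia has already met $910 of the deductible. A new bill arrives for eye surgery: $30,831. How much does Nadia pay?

$910 of the $2,450 deductible is already met, leaving $1,540.
The remaining $29,291 (= $30,831 − $1,540) moves to coinsurance.
Member's 40% share of $29,291 is $11,716.40.
That puts the member's cost at $1,540 + $11,716.40 = $13,256.40 before any cap.
That would bring total out-of-pocket to $14,166.40, past the $14,000 cap. The member is capped at $14,000 − $910 = $13,090 on this claim.

$13,090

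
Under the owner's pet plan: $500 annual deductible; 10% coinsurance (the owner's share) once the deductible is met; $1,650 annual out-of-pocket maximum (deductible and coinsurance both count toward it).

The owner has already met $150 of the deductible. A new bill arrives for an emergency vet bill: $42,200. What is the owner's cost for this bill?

$1,500

Deductible still to meet: $500 − $150 = $350.
That leaves $42,200 − $350 = $41,850 for coinsurance.
Owner's 10% share of $41,850 is $4,185.
So the owner owes $350 + $4,185 = $4,535 before any cap.
Adding $4,535 to the $150 already spent would give $4,685, which exceeds the $1,650 cap; the owner pays just $1,650 − $150 = $1,500.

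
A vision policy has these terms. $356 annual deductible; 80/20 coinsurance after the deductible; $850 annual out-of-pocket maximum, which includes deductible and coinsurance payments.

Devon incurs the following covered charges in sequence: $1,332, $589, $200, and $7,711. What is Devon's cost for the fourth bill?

Bill 1, $1,332: $356 to deductible, leaving $976; coinsurance $976 × 20% = $195.20. Member pays $551.20; OOP now $551.20.
Bill 2, $589: deductible met; 20% of $589 = $117.80. Member owes $117.80 (running OOP $669).
Bill 3, $200: 20% coinsurance on $200 = $40. Member pays $40; OOP now $709.
Bill 4, $7,711: deductible already satisfied, so member's share is 20% × $7,711 = $1,542.20. That would push OOP to $2,251.20, over the $850 cap, so member pays $850 − $709 = $141.

$141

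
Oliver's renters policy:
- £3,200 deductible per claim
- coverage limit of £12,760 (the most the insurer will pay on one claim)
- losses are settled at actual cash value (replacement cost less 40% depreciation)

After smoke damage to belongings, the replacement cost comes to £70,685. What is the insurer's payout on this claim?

£12,760

Actual cash value after 40% depreciation: £70,685 × 60% = £42,411.
Less the £3,200 deductible: £42,411 − £3,200 = £39,211.
£39,211 exceeds the £12,760 limit, so the insurer pays the limit: £12,760.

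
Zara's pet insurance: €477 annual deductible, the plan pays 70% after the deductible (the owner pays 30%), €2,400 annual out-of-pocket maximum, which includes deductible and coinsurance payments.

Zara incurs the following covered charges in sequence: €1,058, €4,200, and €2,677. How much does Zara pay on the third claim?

Claim 1 (€1,058): €477 to deductible, leaving €581; owner's 30% is €174.30. Owner pays €651.30; OOP now €651.30.
Claim 2 (€4,200): deductible already satisfied, so owner's share is 30% × €4,200 = €1,260. Cost to owner: €1,260. OOP to date €1,911.30.
Claim 3 (€2,677): 30% coinsurance on €2,677 = €803.10. That would push OOP to €2,714.40, over the €2,400 cap, so owner pays €2,400 − €1,911.30 = €488.70.

€488.70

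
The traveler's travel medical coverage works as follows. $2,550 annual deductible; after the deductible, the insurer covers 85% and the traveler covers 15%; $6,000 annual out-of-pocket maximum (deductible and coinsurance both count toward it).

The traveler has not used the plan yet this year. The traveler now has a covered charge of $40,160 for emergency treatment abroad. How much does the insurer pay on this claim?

The full $2,550 deductible is still open; $2,550 of this bill applies to it.
That leaves $40,160 − $2,550 = $37,610 for coinsurance.
15% of $37,610 = $5,641.50 falls to the traveler.
So the traveler owes $2,550 + $5,641.50 = $8,191.50 before any cap.
Adding $8,191.50 to the $0 already spent would give $8,191.50, which exceeds the $6,000 cap; the traveler pays just $6,000 − $0 = $6,000.
The plan picks up $40,160 − $6,000 = $34,160.

$34,160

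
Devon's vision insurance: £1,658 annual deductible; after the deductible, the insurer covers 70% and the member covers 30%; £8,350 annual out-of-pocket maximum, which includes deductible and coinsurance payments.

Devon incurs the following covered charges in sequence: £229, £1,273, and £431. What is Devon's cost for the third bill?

Claim 1 — £229: fully absorbed by the deductible. Cost to member: £229. OOP to date £229.
Claim 2 — £1,273: all of it applies to the deductible. Cost to member: £1,273. OOP to date £1,502.
Claim 3 — £431: £156 to deductible, leaving £275; 30% of £275 = £82.50. Member pays £238.50; OOP now £1,740.50.

£238.50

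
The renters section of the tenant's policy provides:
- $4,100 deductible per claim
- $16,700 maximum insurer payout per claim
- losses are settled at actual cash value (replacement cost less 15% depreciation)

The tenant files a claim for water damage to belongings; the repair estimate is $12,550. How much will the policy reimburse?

$6,567.50

At 15% depreciation, ACV = $12,550 − $1,882.50 = $10,667.50.
Less the $4,100 deductible: $10,667.50 − $4,100 = $6,567.50.
That's under the $16,700 cap, so the insurer reimburses the full $6,567.50.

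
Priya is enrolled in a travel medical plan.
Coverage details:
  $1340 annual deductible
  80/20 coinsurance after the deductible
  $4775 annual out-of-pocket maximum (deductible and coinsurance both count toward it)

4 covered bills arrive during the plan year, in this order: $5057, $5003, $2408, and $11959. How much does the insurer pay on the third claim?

$1926.40

Claim 1 — $5057: $1340 to deductible, leaving $3717; traveler's 20% is $743.40. Cost to traveler: $2083.40. OOP to date $2083.40. Insurer: $5057 − $2083.40 = $2973.60.
Claim 2 — $5003: deductible met; 20% of $5003 = $1000.60. Traveler pays $1000.60; OOP now $3084. Insurer: $5003 − $1000.60 = $4002.40.
Claim 3 — $2408: deductible already satisfied, so traveler's share is 20% × $2408 = $481.60. Cost to traveler: $481.60. OOP to date $3565.60. Plan pays $2408 − $481.60 = $1926.40.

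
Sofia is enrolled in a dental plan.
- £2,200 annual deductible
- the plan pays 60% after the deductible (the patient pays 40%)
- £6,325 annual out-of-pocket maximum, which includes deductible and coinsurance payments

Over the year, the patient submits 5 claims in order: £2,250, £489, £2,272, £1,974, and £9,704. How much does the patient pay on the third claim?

£908.80

Claim 1 (£2,250): deductible takes £2,200, £50 remains; coinsurance £50 × 40% = £20. Patient owes £2,220 (running OOP £2,220).
Claim 2 (£489): deductible already satisfied, so patient's share is 40% × £489 = £195.60. Patient pays £195.60; OOP now £2,415.60.
Claim 3 (£2,272): 40% coinsurance on £2,272 = £908.80. Patient owes £908.80 (running OOP £3,324.40).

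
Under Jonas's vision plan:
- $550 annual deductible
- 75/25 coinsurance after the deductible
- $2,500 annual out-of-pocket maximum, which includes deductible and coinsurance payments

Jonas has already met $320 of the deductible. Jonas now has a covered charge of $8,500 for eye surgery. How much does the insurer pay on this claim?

Deductible still to meet: $550 − $320 = $230.
The remaining $8,270 (= $8,500 − $230) moves to coinsurance.
Member's 25% share of $8,270 is $2,067.50.
That puts the member's cost at $230 + $2,067.50 = $2,297.50 before any cap.
That would bring total out-of-pocket to $2,617.50, past the $2,500 cap. The member is capped at $2,500 − $320 = $2,180 on this claim.
The insurer covers the remainder: $8,500 − $2,180 = $6,320.

$6,320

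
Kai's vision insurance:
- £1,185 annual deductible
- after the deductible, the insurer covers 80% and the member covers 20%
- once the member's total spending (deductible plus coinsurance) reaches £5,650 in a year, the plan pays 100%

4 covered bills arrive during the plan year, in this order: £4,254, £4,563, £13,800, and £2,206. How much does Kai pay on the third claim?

£2,760

Claim 1 (£4,254): £1,185 to deductible, leaving £3,069; member's 20% is £613.80. Member owes £1,798.80 (running OOP £1,798.80).
Claim 2 (£4,563): deductible already satisfied, so member's share is 20% × £4,563 = £912.60. Member owes £912.60 (running OOP £2,711.40).
Claim 3 (£13,800): deductible already satisfied, so member's share is 20% × £13,800 = £2,760. Member owes £2,760 (running OOP £5,471.40).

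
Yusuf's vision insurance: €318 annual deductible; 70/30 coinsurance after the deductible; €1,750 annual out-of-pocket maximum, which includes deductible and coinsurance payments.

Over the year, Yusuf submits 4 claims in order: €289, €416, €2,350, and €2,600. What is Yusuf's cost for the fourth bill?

Claim 1 (€289): fully absorbed by the deductible. Cost to member: €289. OOP to date €289.
Claim 2 (€416): deductible takes €29, €387 remains; 30% of €387 = €116.10. Cost to member: €145.10. OOP to date €434.10.
Claim 3 (€2,350): 30% coinsurance on €2,350 = €705. Cost to member: €705. OOP to date €1,139.10.
Claim 4 (€2,600): 30% coinsurance on €2,600 = €780. Adding that to €1,139.10 gives €1,919.10, past the €1,750 cap; member pays only €1,750 − €1,139.10 = €610.90.

€610.90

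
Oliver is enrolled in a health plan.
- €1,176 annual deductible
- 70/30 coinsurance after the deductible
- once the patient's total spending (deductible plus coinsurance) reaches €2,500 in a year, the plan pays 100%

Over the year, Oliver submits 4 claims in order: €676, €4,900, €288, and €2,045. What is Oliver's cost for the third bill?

Claim 1 (€676): fully absorbed by the deductible. Patient pays €676; OOP now €676.
Claim 2 (€4,900): deductible takes €500, €4,400 remains; coinsurance €4,400 × 30% = €1,320. Patient owes €1,820 (running OOP €2,496).
Claim 3 (€288): deductible met; 30% of €288 = €86.40. OOP would hit €2,582.40 > €2,500, so the cap limits the patient to €2,500 − €2,496 = €4.

€4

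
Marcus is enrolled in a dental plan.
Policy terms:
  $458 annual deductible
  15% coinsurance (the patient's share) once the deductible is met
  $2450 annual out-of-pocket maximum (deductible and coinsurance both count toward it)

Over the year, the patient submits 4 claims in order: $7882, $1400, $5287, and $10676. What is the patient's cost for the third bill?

$668.40

#1 ($7882): deductible takes $458, $7424 remains; coinsurance $7424 × 15% = $1113.60. Patient pays $1571.60; OOP now $1571.60.
#2 ($1400): 15% coinsurance on $1400 = $210. Patient owes $210 (running OOP $1781.60).
#3 ($5287): deductible met; 15% of $5287 = $793.05. OOP would hit $2574.65 > $2450, so the cap limits the patient to $2450 − $1781.60 = $668.40.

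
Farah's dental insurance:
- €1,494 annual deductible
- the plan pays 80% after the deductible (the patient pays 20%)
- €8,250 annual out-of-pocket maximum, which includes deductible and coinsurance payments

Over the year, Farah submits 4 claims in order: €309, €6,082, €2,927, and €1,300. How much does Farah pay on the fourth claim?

€260

Claim 1 — €309: all of it applies to the deductible. Patient pays €309; OOP now €309.
Claim 2 — €6,082: €1,185 finishes the deductible; €4,897 goes to coinsurance; 20% of €4,897 = €979.40. Patient pays €2,164.40; OOP now €2,473.40.
Claim 3 — €2,927: deductible already satisfied, so patient's share is 20% × €2,927 = €585.40. Patient owes €585.40 (running OOP €3,058.80).
Claim 4 — €1,300: 20% coinsurance on €1,300 = €260. Cost to patient: €260. OOP to date €3,318.80.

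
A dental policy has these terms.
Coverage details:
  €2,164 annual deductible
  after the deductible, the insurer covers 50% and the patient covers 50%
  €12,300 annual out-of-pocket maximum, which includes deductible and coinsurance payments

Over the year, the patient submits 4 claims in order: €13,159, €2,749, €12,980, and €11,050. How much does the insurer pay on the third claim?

#1 (€13,159): deductible takes €2,164, €10,995 remains; coinsurance €10,995 × 50% = €5,497.50. Patient owes €7,661.50 (running OOP €7,661.50). Insurer: €13,159 − €7,661.50 = €5,497.50.
#2 (€2,749): 50% coinsurance on €2,749 = €1,374.50. Patient owes €1,374.50 (running OOP €9,036). Insurer: €2,749 − €1,374.50 = €1,374.50.
#3 (€12,980): 50% coinsurance on €12,980 = €6,490. OOP would hit €15,526 > €12,300, so the cap limits the patient to €12,300 − €9,036 = €3,264. Insurer: €12,980 − €3,264 = €9,716.

€9,716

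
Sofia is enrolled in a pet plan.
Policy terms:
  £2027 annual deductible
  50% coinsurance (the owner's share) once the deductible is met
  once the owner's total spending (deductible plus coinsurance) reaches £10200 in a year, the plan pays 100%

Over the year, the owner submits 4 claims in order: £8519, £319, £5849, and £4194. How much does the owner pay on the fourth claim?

Bill 1, £8519: £2027 finishes the deductible; £6492 goes to coinsurance; owner's 50% is £3246. Owner owes £5273 (running OOP £5273).
Bill 2, £319: deductible already satisfied, so owner's share is 50% × £319 = £159.50. Owner pays £159.50; OOP now £5432.50.
Bill 3, £5849: 50% coinsurance on £5849 = £2924.50. Owner owes £2924.50 (running OOP £8357).
Bill 4, £4194: deductible already satisfied, so owner's share is 50% × £4194 = £2097. Adding that to £8357 gives £10454, past the £10200 cap; owner pays only £10200 − £8357 = £1843.

£1843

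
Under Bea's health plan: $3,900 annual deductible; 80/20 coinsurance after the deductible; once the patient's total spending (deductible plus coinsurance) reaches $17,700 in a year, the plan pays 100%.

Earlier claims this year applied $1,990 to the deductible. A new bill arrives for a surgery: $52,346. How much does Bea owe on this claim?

$11,997.20

Deductible still to meet: $3,900 − $1,990 = $1,910.
The remaining $50,436 (= $52,346 − $1,910) moves to coinsurance.
Patient's 20% share of $50,436 is $10,087.20.
Patient responsibility before any cap: $1,910 + $10,087.20 = $11,997.20.
Year-to-date out-of-pocket becomes $1,990 + $11,997.20 = $13,987.20, still under the $17,700 maximum, so no cap applies.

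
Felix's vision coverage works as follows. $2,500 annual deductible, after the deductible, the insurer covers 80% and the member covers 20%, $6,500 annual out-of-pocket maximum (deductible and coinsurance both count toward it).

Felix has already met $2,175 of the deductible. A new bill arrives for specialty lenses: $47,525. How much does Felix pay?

Deductible still to meet: $2,500 − $2,175 = $325.
That leaves $47,525 − $325 = $47,200 for coinsurance.
Member's 20% share of $47,200 is $9,440.
That puts the member's cost at $325 + $9,440 = $9,765 before any cap.
Year-to-date out-of-pocket would reach $2,175 + $9,765 = $11,940, above the $6,500 maximum, so the member pays only $6,500 − $2,175 = $4,325.

$4,325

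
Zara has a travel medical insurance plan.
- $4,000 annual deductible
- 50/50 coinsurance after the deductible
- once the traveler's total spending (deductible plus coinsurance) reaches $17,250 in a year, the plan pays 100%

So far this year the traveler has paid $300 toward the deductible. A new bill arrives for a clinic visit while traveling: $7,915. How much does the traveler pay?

$5,807.50

Remaining deductible: $4,000 − $300 = $3,700.
After the $3,700 deductible portion, $7,915 − $3,700 = $4,215 is subject to coinsurance.
50% of $4,215 = $2,107.50 falls to the traveler.
So the traveler owes $3,700 + $2,107.50 = $5,807.50 before any cap.
Total out-of-pocket so far would be $300 + $5,807.50 = $6,107.50, below the $17,250 cap — no reduction.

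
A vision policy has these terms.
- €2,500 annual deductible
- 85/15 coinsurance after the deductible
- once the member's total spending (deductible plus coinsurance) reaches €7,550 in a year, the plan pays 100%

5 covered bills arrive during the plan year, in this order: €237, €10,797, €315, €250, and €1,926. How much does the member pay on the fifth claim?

€288.90

Claim 1 (€237): fully absorbed by the deductible. Member pays €237; OOP now €237.
Claim 2 (€10,797): deductible takes €2,263, €8,534 remains; member's 15% is €1,280.10. Cost to member: €3,543.10. OOP to date €3,780.10.
Claim 3 (€315): deductible already satisfied, so member's share is 15% × €315 = €47.25. Member pays €47.25; OOP now €3,827.35.
Claim 4 (€250): 15% coinsurance on €250 = €37.50. Cost to member: €37.50. OOP to date €3,864.85.
Claim 5 (€1,926): deductible met; 15% of €1,926 = €288.90. Cost to member: €288.90. OOP to date €4,153.75.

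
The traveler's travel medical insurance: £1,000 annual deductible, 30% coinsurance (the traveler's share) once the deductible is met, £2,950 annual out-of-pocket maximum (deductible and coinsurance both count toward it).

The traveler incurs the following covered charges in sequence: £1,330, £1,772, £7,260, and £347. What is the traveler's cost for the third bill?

Claim 1 — £1,330: deductible takes £1,000, £330 remains; 30% of £330 = £99. Traveler owes £1,099 (running OOP £1,099).
Claim 2 — £1,772: deductible met; 30% of £1,772 = £531.60. Traveler pays £531.60; OOP now £1,630.60.
Claim 3 — £7,260: deductible met; 30% of £7,260 = £2,178. OOP would hit £3,808.60 > £2,950, so the cap limits the traveler to £2,950 − £1,630.60 = £1,319.40.

£1,319.40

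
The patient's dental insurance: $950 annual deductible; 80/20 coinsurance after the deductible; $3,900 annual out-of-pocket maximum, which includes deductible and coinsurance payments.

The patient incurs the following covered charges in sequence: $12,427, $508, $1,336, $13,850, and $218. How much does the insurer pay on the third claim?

$1,068.80

#1 ($12,427): deductible takes $950, $11,477 remains; coinsurance $11,477 × 20% = $2,295.40. Cost to patient: $3,245.40. OOP to date $3,245.40. Plan pays $12,427 − $3,245.40 = $9,181.60.
#2 ($508): deductible met; 20% of $508 = $101.60. Cost to patient: $101.60. OOP to date $3,347. Insurer: $508 − $101.60 = $406.40.
#3 ($1,336): 20% coinsurance on $1,336 = $267.20. Patient pays $267.20; OOP now $3,614.20. Plan pays $1,336 − $267.20 = $1,068.80.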